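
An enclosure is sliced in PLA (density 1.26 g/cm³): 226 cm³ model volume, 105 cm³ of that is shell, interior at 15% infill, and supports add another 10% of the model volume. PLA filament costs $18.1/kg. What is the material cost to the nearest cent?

Volume inside the shell = 226 − 105, so 121 cm³.
Infill deposited = 0.15 × 121 = 18.15 cm³.
Support: 0.10 × 226 → 22.6 cm³.
Total printed volume: 105 + 18.15 + 22.6 → 145.75 cm³.
Mass = 145.75 × 1.26, so 183.645 g.
Cost = 183.645 g / 1000 × $18.1/kg = $3.32.

$3.32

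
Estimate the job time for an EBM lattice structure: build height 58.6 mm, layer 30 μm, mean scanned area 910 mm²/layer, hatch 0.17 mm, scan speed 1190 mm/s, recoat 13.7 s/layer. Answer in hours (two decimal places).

9.88 hours

Layer count = ceil(58.6 / 0.03) = 1954.
Hatch length per layer = 910 / 0.17, so 5352.9 mm.
Beam time per layer: 5352.9 / 1190 → 4.4982 s.
Layer cycle = 4.4982 + 13.7 = 18.1982 s.
1954 layers × 18.1982 s/layer = 35559.2828 s, i.e. 9.88 hours.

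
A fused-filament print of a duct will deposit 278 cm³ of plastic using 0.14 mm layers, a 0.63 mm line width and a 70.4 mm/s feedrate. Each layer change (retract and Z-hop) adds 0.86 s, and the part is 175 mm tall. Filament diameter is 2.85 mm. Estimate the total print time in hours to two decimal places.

Line area = 0.14 × 0.63 = 0.0882 mm².
Path length: 278000 mm³ / 0.0882 mm² → 3151927.4 mm.
Extrusion time: 3151927.4 / 70.4 → 44771.7 s.
Layer count = ceil(175 / 0.14) = 1250.
Layer-change overhead: 1250 × 0.86 → 1075 s.
Total = 44771.7 + 1075 = 45846.7 s = 12.74 hours.

12.74 hours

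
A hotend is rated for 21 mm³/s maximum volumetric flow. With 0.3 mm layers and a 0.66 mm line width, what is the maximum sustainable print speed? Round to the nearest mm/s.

Bead cross-section = 0.3 × 0.66 = 0.198 mm².
Max speed = 21 / 0.198 = 106.06 ≈ 106 mm/s.

106 mm/s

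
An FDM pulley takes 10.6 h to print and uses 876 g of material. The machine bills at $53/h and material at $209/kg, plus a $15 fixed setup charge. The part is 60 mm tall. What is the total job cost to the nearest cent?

$759.88

Machine-time cost: 53 × 10.6 → $561.80.
Material cost = 209 × 876/1000 = $183.084.
Adding setup: 561.80 + 183.084 + 15 → 759.884 ≈ $759.88.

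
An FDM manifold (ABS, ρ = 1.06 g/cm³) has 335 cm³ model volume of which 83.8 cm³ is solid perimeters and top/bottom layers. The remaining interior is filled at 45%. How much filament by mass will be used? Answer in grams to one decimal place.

208.7 g

Interior volume = 335 − 83.8 = 251.2 cm³.
Deposited infill = 0.45 × 251.2, so 113.04 cm³.
Deposited volume: 83.8 + 113.04 → 196.84 cm³.
Mass = 196.84 × 1.06, so 208.6504 g.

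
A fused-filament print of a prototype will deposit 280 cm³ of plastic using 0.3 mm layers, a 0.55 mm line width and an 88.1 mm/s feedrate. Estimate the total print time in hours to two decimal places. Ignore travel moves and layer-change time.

5.35 hours

Bead cross-section: 0.3 × 0.55 → 0.165 mm².
Path length: 280000 mm³ / 0.165 mm² → 1696969.7 mm.
Time extruding: 1696969.7 / 88.1 → 19261.9 s.
That's 19261.9 s → 5.35 hours.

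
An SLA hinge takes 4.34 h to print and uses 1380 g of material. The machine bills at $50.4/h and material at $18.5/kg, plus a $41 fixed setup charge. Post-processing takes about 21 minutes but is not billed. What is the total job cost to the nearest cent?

$285.27

Time charge = 50.4 × 4.34, so $218.736.
Material cost = 18.5 × 1380/1000, so $25.53.
Total = 218.736 + 25.53 + 41 = 285.266 ≈ $285.27.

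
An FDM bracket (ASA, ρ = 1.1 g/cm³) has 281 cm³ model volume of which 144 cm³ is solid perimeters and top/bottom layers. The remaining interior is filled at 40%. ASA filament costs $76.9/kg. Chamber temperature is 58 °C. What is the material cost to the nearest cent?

Volume inside the shell = 281 − 144 = 137 cm³.
Deposited infill = 0.40 × 137, so 54.8 cm³.
Total extruded = 144 + 54.8 = 198.8 cm³.
Mass: 198.8 × 1.1 → 218.68 g.
At $76.9/kg: 218.68/1000 × 76.9 = $16.82.

$16.82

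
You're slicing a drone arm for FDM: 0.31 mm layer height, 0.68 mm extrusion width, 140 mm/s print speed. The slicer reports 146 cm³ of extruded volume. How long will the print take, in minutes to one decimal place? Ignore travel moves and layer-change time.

Line area = 0.31 × 0.68 = 0.2108 mm².
Total extruded path = 146000/0.2108 = 692599.6 mm.
Time extruding = 692599.6 / 140 = 4947.1 s.
4947.1 s = 82.5 minutes.

82.5 minutes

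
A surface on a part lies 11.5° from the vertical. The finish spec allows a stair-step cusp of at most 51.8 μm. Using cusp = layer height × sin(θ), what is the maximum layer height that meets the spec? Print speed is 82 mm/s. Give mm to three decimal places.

t = h_c / sin θ = 0.0518 / 0.1994 = 0.260 mm.

0.260 mm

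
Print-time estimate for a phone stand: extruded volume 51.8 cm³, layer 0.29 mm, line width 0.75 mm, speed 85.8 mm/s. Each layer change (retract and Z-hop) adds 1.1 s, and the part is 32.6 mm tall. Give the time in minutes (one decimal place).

48.3 minutes

Line area = 0.29 × 0.75 = 0.2175 mm².
Path length: 51800 mm³ / 0.2175 mm² → 238160.9 mm.
Print-move time = 238160.9 / 85.8 = 2775.8 s.
Layers = ⌈32.6/0.29⌉ = 113.
Layer-change overhead: 113 × 1.1 → 124.3 s.
Altogether 2775.8 + 124.3 = 2900.1 s, i.e. 48.3 minutes.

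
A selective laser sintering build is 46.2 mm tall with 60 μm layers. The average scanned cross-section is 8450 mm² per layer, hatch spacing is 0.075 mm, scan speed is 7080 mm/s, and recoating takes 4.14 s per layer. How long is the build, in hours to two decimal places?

Layers = ⌈46.2/0.06⌉ = 770.
Per-layer scan distance = 8450 / 0.075, so 112666.7 mm.
Per-layer scan time = 112666.7 / 7080 = 15.9134 s.
Layer cycle: 15.9134 + 4.14 → 20.0534 s.
770 layers × 20.0534 s/layer = 15441.118 s, i.e. 4.29 hours.

4.29 hours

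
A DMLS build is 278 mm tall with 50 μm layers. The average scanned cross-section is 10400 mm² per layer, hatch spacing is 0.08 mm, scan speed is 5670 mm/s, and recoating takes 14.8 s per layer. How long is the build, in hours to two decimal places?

Number of layers: 278 / 0.05 → 5560 (rounded up).
Per-layer scan distance: 10400 / 0.08 → 130000 mm.
Per-layer scan time = 130000 / 5670 = 22.9277 s.
Time per layer: 22.9277 + 14.8 → 37.7277 s.
Total: 5560 × 37.7277 s = 209766.012 s → 58.27 hours.

58.27 hours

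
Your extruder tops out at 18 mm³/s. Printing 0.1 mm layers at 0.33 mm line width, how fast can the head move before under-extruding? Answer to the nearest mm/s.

545 mm/s

Extrusion cross-section = 0.1 × 0.33, so 0.033 mm².
Max speed = 18 / 0.033 = 545.45 ≈ 545 mm/s.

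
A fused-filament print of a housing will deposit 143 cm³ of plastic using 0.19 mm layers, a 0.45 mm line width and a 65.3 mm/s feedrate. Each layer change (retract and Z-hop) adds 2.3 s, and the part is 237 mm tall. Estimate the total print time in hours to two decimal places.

Bead cross-section = 0.19 × 0.45, so 0.0855 mm².
Toolpath length = 143 cm³ / 0.0855 mm² = 143000 / 0.0855 = 1672514.6 mm.
Print-move time = 1672514.6 / 65.3 = 25612.8 s.
Layer count = ceil(237 / 0.19) = 1248.
Z-hop total = 1248 × 2.3, so 2870.4 s.
Altogether 25612.8 + 2870.4 = 28483.2 s, i.e. 7.91 hours.

7.91 hours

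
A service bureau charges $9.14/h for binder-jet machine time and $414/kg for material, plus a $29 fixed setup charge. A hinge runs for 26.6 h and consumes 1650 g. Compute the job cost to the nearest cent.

$955.22

Time charge: 9.14 × 26.6 → $243.124.
Feedstock cost = 414 × 1650/1000, so $683.10.
Adding setup: 243.124 + 683.10 + 29 → 955.224 ≈ $955.22.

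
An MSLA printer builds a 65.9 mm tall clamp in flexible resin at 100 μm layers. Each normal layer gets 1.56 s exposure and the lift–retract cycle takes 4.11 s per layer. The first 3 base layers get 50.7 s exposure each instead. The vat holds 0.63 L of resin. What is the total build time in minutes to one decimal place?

Layers = ⌈65.9/0.1⌉ = 659.
Burn-in layers: 3 × (50.7 + 4.11) → 164.43 s.
Regular layers = 656 × (1.56 + 4.11) = 3719.52 s.
Sum: 164.43 + 3719.52 = 3883.95 s → 64.7 minutes.

64.7 minutes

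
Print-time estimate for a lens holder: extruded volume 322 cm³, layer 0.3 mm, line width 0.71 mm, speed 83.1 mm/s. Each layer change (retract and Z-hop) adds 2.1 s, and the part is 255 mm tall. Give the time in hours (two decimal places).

Extrusion cross-section = 0.3 × 0.71, so 0.213 mm².
Total extruded path = 322000/0.213 = 1511737.1 mm.
Time extruding = 1511737.1 / 83.1 = 18191.8 s.
Number of layers: 255 / 0.3 → 850 (rounded up).
Non-print overhead: 850 × 2.1 → 1785 s.
Altogether 18191.8 + 1785 = 19976.8 s, i.e. 5.55 hours.

5.55 hours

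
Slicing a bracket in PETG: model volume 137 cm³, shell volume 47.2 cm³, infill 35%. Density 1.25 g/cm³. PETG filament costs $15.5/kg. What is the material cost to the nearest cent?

$1.52

Volume inside the shell: 137 − 47.2 → 89.8 cm³.
Infill deposited: 0.35 × 89.8 → 31.43 cm³.
Total printed volume = 47.2 + 31.43 = 78.63 cm³.
Mass = 78.63 × 1.25, so 98.2875 g.
Cost = 98.2875 g / 1000 × $15.5/kg = $1.52.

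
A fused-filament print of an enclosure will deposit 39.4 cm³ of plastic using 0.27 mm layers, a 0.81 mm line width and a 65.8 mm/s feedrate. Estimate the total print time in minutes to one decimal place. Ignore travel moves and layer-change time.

45.6 minutes

Bead cross-section: 0.27 × 0.81 → 0.2187 mm².
Toolpath length = 39.4 cm³ / 0.2187 mm² = 39400 / 0.2187 = 180155.5 mm.
Extrusion time: 180155.5 / 65.8 → 2737.9 s.
In the requested units: 2737.9 s = 45.6 minutes.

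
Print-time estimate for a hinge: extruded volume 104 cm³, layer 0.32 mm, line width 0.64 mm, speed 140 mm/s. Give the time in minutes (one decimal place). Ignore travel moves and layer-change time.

60.5 minutes

Line area = 0.32 × 0.64, so 0.2048 mm².
Total extruded path = 104000/0.2048 = 507812.5 mm.
Print-move time = 507812.5 / 140, so 3627.2 s.
Converting: 3627.2 s = 60.5 minutes.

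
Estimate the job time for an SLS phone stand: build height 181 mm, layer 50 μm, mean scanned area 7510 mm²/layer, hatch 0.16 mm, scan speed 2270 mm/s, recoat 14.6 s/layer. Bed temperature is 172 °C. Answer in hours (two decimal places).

Layer count = ceil(181 / 0.05) = 3620.
Per-layer scan distance = 7510 / 0.16, so 46937.5 mm.
Scan time per layer = 46937.5 / 2270, so 20.6773 s.
Time per layer = 20.6773 + 14.6 = 35.2773 s.
Build time = 3620 × 35.2773 = 127703.826 s = 35.47 hours.

35.47 hours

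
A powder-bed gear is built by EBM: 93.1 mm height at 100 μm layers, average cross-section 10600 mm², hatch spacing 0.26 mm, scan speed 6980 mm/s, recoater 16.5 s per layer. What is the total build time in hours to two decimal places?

5.78 hours

Layer count = ceil(93.1 / 0.1) = 931.
Hatch length per layer: 10600 / 0.26 → 40769.2 mm.
Per-layer scan time = 40769.2 / 6980, so 5.8409 s.
Per-layer time = 5.8409 + 16.5, so 22.3409 s.
Build time = 931 × 22.3409 = 20799.3779 s = 5.78 hours.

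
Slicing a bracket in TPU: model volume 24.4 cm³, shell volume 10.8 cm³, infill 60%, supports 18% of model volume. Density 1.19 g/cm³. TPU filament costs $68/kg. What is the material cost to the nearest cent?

$1.89

Volume inside the shell = 24.4 − 10.8 = 13.6 cm³.
Infill deposited = 0.60 × 13.6, so 8.16 cm³.
Support: 0.18 × 24.4 → 4.392 cm³.
Total printed volume = 10.8 + 8.16 + 4.392, so 23.352 cm³.
Mass = 23.352 × 1.19, so 27.78888 g.
At $68/kg: 27.78888/1000 × 68 = $1.89.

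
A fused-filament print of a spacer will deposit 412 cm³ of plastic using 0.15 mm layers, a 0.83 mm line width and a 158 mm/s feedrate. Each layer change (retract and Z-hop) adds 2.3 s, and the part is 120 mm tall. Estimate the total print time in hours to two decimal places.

6.33 hours

Bead cross-section = 0.15 × 0.83 = 0.1245 mm².
Path length: 412000 mm³ / 0.1245 mm² → 3309236.9 mm.
Time extruding = 3309236.9 / 158, so 20944.5 s.
Layers = ⌈120/0.15⌉ = 800.
Layer-change overhead = 800 × 2.3, so 1840 s.
Altogether 20944.5 + 1840 = 22784.5 s, i.e. 6.33 hours.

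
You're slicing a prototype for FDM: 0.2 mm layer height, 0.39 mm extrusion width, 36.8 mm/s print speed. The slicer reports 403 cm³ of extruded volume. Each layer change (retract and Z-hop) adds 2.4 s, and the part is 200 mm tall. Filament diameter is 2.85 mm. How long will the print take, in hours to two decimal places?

39.67 hours

Bead cross-section = 0.2 × 0.39, so 0.078 mm².
Total extruded path = 403000/0.078 = 5166666.7 mm.
Extrusion time = 5166666.7 / 36.8 = 140398.6 s.
Layer count = ceil(200 / 0.2) = 1000.
Non-print overhead: 1000 × 2.4 → 2400 s.
Total = 140398.6 + 2400 = 142798.6 s = 39.67 hours.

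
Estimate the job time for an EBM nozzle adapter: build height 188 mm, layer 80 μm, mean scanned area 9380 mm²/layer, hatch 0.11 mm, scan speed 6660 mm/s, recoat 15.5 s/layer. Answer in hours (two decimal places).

18.48 hours

Layer count = ceil(188 / 0.08) = 2350.
Hatch length per layer = 9380 / 0.11 = 85272.7 mm.
Scan time per layer = 85272.7 / 6660 = 12.8037 s.
Per-layer time = 12.8037 + 15.5, so 28.3037 s.
Build time = 2350 × 28.3037 = 66513.695 s = 18.48 hours.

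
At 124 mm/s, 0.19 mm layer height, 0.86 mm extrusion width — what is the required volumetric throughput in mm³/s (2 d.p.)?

Bead cross-section: 0.19 × 0.86 → 0.1634 mm².
Q = v·A = 124 × 0.1634 = 20.26 mm³/s.

20.26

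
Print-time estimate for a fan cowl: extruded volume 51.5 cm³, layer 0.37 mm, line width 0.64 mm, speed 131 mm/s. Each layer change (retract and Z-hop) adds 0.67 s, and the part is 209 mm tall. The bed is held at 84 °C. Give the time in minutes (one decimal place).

Line area = 0.37 × 0.64 = 0.2368 mm².
Toolpath length = 51.5 cm³ / 0.2368 mm² = 51500 / 0.2368 = 217483.1 mm.
Print-move time = 217483.1 / 131, so 1660.2 s.
Layers = ⌈209/0.37⌉ = 565.
Z-hop total: 565 × 0.67 → 378.55 s.
Altogether 1660.2 + 378.55 = 2038.75 s, i.e. 34.0 minutes.

34.0 minutes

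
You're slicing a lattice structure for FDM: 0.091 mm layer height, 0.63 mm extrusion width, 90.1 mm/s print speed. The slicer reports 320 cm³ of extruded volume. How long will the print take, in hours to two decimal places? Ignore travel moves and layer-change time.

17.21 hours

Bead cross-section = 0.091 × 0.63 = 0.05733 mm².
Path length: 320000 mm³ / 0.05733 mm² → 5581719.9 mm.
Extrusion time = 5581719.9 / 90.1 = 61950.3 s.
61950.3 s = 17.21 hours.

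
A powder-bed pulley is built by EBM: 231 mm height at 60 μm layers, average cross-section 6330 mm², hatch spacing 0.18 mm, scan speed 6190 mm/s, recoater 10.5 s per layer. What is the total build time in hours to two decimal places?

17.30 hours

Layers = ⌈231/0.06⌉ = 3850.
Per-layer scan distance = 6330 / 0.18, so 35166.7 mm.
Beam time per layer: 35166.7 / 6190 → 5.6812 s.
Layer cycle = 5.6812 + 10.5 = 16.1812 s.
3850 layers × 16.1812 s/layer = 62297.62 s, i.e. 17.30 hours.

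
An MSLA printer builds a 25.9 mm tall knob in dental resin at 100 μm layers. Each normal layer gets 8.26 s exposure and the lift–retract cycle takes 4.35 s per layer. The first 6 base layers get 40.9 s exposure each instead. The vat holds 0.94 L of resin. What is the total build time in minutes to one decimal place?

Number of layers: 25.9 / 0.1 → 259 (rounded up).
Bottom layers: 6 × (40.9 + 4.35) → 271.5 s.
Normal layers: 253 × (8.26 + 4.35) → 3190.33 s.
Total = 271.5 + 3190.33 = 3461.83 s = 57.7 minutes.

57.7 minutes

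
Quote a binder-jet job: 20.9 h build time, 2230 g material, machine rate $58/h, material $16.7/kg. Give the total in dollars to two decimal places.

Machine-time cost = 58 × 20.9, so $1212.20.
Material cost = 16.7 × 2230/1000 = $37.241.
Job cost: 1212.20 + 37.241 = 1249.441 ≈ $1249.44.

$1249.44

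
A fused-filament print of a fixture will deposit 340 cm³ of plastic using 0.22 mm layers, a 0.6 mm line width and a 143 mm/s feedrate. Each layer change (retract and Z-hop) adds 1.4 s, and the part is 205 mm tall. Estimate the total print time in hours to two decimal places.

5.37 hours

Bead cross-section = 0.22 × 0.6 = 0.132 mm².
Toolpath length = 340 cm³ / 0.132 mm² = 340000 / 0.132 = 2575757.6 mm.
Extrusion time = 2575757.6 / 143, so 18012.3 s.
Layers = ⌈205/0.22⌉ = 932.
Z-hop total: 932 × 1.4 → 1304.8 s.
Altogether 18012.3 + 1304.8 = 19317.1 s, i.e. 5.37 hours.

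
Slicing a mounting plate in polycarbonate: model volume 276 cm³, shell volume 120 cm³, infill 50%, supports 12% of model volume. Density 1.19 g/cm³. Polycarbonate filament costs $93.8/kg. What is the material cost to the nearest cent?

Interior volume = 276 − 120 = 156 cm³.
Deposited infill: 0.50 × 156 → 78 cm³.
Support = 0.12 × 276 = 33.12 cm³.
Total printed volume = 120 + 78 + 33.12 = 231.12 cm³.
Mass = 231.12 × 1.19 = 275.0328 g.
Cost = 275.0328 g / 1000 × $93.8/kg = $25.80.

$25.80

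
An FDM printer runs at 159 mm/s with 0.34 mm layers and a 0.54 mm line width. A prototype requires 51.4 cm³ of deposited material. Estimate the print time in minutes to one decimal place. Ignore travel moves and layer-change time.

Extrusion cross-section: 0.34 × 0.54 → 0.1836 mm².
Path length: 51400 mm³ / 0.1836 mm² → 279956.4 mm.
Time extruding = 279956.4 / 159, so 1760.7 s.
Converting: 1760.7 s = 29.3 minutes.

29.3 minutes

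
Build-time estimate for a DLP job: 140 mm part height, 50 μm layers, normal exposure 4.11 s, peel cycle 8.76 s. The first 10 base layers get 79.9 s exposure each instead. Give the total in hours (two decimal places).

Number of layers: 140 / 0.05 → 2800 (rounded up).
Base layers: 10 × (79.9 + 8.76) → 886.6 s.
Regular layers: 2790 × (4.11 + 8.76) → 35907.3 s.
Sum: 886.6 + 35907.3 = 36793.9 s → 10.22 hours.

10.22 hours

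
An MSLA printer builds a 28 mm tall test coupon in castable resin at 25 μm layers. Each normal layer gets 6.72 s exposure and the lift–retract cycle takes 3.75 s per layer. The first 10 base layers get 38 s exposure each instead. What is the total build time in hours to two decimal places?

Number of layers: 28 / 0.025 → 1120 (rounded up).
Base layers = 10 × (38 + 3.75) = 417.5 s.
Regular layers = 1110 × (6.72 + 3.75), so 11621.7 s.
Total = 417.5 + 11621.7 = 12039.2 s = 3.34 hours.

3.34 hours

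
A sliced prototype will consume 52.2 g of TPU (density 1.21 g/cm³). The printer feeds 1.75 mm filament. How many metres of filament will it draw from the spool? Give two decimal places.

17.94 m

Extruded volume: 52.2/1.21 = 43.1405 cm³ (43140.5 mm³).
Cross-section of 1.75 mm filament: π·(1.75/2)² = 2.4053 mm².
L = V/A = 43140.5/2.4053 = 17935.6 mm → 17.94 m.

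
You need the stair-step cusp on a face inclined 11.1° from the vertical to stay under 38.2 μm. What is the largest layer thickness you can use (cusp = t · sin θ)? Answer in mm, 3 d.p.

0.198 mm

sin(11.1°) = 0.1925; t_max = 0.0382/0.1925 = 0.198 mm.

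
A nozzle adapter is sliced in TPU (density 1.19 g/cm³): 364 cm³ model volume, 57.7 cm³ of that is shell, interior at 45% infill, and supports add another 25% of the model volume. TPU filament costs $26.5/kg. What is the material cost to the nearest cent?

Interior volume = 364 − 57.7, so 306.3 cm³.
Deposited infill: 0.45 × 306.3 → 137.835 cm³.
Support = 0.25 × 364, so 91 cm³.
Total printed volume = 57.7 + 137.835 + 91 = 286.535 cm³.
Mass = 286.535 × 1.19 = 340.97665 g.
Cost = 340.97665 g / 1000 × $26.5/kg = $9.04.

$9.04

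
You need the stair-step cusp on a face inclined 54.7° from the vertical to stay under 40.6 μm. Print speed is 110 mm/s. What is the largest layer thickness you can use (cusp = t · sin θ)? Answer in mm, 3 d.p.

0.050 mm

t = h_c / sin θ = 0.0406 / 0.8161 = 0.050 mm.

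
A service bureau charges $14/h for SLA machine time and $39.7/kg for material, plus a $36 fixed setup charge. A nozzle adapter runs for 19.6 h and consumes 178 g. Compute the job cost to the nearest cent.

Machine cost = 14 × 19.6 = $274.40.
Material cost: 39.7 × 178/1000 → $7.0666.
Adding setup: 274.40 + 7.0666 + 36 → 317.4666 ≈ $317.47.

$317.47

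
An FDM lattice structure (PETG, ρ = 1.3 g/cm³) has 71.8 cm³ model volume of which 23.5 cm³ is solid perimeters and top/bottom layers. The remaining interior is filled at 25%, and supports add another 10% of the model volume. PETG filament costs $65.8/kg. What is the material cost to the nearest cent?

Infill region = 71.8 − 23.5 = 48.3 cm³.
Infill volume: 0.25 × 48.3 → 12.075 cm³.
Support = 0.10 × 71.8 = 7.18 cm³.
Total printed volume = 23.5 + 12.075 + 7.18, so 42.755 cm³.
Mass: 42.755 × 1.3 → 55.5815 g.
Cost = 55.5815 g / 1000 × $65.8/kg = $3.66.

$3.66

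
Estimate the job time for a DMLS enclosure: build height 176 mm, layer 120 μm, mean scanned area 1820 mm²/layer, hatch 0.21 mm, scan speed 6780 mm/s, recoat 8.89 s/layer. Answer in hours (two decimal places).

Layer count = ceil(176 / 0.12) = 1467.
Hatch length per layer: 1820 / 0.21 → 8666.7 mm.
Per-layer scan time = 8666.7 / 6780, so 1.2783 s.
Per-layer time: 1.2783 + 8.89 → 10.1683 s.
Total: 1467 × 10.1683 s = 14916.8961 s → 4.14 hours.

4.14 hours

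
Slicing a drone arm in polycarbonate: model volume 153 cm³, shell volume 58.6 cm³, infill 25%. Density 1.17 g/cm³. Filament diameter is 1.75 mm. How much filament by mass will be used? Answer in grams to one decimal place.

96.2 g

Volume inside the shell = 153 − 58.6 = 94.4 cm³.
Deposited infill = 0.25 × 94.4 = 23.6 cm³.
Total extruded = 58.6 + 23.6 = 82.2 cm³.
Mass: 82.2 × 1.17 → 96.174 g.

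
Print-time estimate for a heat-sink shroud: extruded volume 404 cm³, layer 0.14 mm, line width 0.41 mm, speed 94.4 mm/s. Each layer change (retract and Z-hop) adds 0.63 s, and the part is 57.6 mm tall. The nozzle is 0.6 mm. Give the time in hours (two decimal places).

Extrusion cross-section: 0.14 × 0.41 → 0.0574 mm².
Toolpath length = 404 cm³ / 0.0574 mm² = 404000 / 0.0574 = 7038327.5 mm.
Extrusion time = 7038327.5 / 94.4 = 74558.6 s.
Number of layers: 57.6 / 0.14 → 412 (rounded up).
Non-print overhead: 412 × 0.63 → 259.56 s.
Altogether 74558.6 + 259.56 = 74818.16 s, i.e. 20.78 hours.

20.78 hours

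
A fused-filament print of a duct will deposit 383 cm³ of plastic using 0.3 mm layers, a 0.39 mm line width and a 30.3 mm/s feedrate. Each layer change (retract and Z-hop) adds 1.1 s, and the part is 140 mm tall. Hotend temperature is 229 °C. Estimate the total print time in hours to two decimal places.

30.15 hours

Line area = 0.3 × 0.39, so 0.117 mm².
Path length: 383000 mm³ / 0.117 mm² → 3273504.3 mm.
Extrusion time = 3273504.3 / 30.3 = 108036.4 s.
Layer count = ceil(140 / 0.3) = 467.
Non-print overhead: 467 × 1.1 → 513.7 s.
Total = 108036.4 + 513.7 = 108550.1 s = 30.15 hours.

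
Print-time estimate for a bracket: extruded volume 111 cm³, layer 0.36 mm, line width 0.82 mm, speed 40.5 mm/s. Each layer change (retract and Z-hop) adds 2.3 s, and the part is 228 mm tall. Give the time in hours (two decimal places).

2.98 hours

Line area: 0.36 × 0.82 → 0.2952 mm².
Toolpath length = 111 cm³ / 0.2952 mm² = 111000 / 0.2952 = 376016.3 mm.
Print-move time = 376016.3 / 40.5 = 9284.4 s.
Layer count = ceil(228 / 0.36) = 634.
Layer-change overhead = 634 × 2.3, so 1458.2 s.
Total = 9284.4 + 1458.2 = 10742.6 s = 2.98 hours.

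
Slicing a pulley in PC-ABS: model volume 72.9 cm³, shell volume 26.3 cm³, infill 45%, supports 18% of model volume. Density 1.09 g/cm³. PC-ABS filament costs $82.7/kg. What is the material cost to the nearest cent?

Volume inside the shell = 72.9 − 26.3, so 46.6 cm³.
Deposited infill = 0.45 × 46.6 = 20.97 cm³.
Support = 0.18 × 72.9 = 13.122 cm³.
Total printed volume = 26.3 + 20.97 + 13.122, so 60.392 cm³.
Mass = 60.392 × 1.09 = 65.82728 g.
Cost = 65.82728 g / 1000 × $82.7/kg = $5.44.

$5.44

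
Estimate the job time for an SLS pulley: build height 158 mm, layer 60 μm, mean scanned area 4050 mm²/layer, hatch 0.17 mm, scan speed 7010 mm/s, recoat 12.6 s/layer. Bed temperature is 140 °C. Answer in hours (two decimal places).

Number of layers: 158 / 0.06 → 2634 (rounded up).
Per-layer scan distance = 4050 / 0.17 = 23823.5 mm.
Scan time per layer = 23823.5 / 7010, so 3.3985 s.
Per-layer time: 3.3985 + 12.6 → 15.9985 s.
2634 layers × 15.9985 s/layer = 42140.049 s, i.e. 11.71 hours.

11.71 hours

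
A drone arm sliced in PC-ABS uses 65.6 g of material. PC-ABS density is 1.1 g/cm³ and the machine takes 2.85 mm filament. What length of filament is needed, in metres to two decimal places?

9.35 m

Extruded volume: 65.6/1.1 = 59.6364 cm³ (59636.4 mm³).
A = π r² = π × 1.425² = 6.3794 mm².
L = V/A = 59636.4/6.3794 = 9348.28 mm → 9.35 m.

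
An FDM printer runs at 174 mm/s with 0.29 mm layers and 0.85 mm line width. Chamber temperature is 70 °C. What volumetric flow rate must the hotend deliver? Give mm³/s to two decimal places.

42.89

Extrusion cross-section = 0.29 × 0.85, so 0.2465 mm².
Q = v·A = 174 × 0.2465 = 42.89 mm³/s.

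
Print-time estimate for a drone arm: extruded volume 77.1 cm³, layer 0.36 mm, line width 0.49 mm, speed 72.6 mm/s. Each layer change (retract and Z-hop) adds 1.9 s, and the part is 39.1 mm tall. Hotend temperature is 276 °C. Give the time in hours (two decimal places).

Bead cross-section = 0.36 × 0.49 = 0.1764 mm².
Path length: 77100 mm³ / 0.1764 mm² → 437074.8 mm.
Print-move time: 437074.8 / 72.6 → 6020.3 s.
Layer count = ceil(39.1 / 0.36) = 109.
Z-hop total: 109 × 1.9 → 207.1 s.
Altogether 6020.3 + 207.1 = 6227.4 s, i.e. 1.73 hours.

1.73 hours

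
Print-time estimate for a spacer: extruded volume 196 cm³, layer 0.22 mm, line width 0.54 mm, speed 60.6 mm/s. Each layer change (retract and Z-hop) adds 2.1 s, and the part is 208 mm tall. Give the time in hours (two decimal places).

8.11 hours

Extrusion cross-section = 0.22 × 0.54 = 0.1188 mm².
Toolpath length = 196 cm³ / 0.1188 mm² = 196000 / 0.1188 = 1649831.6 mm.
Time extruding: 1649831.6 / 60.6 → 27224.9 s.
Layer count = ceil(208 / 0.22) = 946.
Non-print overhead = 946 × 2.1 = 1986.6 s.
Total = 27224.9 + 1986.6 = 29211.5 s = 8.11 hours.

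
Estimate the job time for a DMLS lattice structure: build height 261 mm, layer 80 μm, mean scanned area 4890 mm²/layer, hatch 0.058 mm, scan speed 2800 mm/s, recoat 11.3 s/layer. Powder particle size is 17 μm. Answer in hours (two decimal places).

Layers = ⌈261/0.08⌉ = 3263.
Hatch length per layer: 4890 / 0.058 → 84310.3 mm.
Per-layer scan time: 84310.3 / 2800 → 30.1108 s.
Time per layer: 30.1108 + 11.3 → 41.4108 s.
Total: 3263 × 41.4108 s = 135123.4404 s → 37.53 hours.

37.53 hours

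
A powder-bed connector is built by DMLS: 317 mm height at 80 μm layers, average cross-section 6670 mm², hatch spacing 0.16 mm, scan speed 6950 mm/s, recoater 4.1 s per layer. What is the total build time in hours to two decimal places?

11.12 hours

Layer count = ceil(317 / 0.08) = 3963.
Scan path per layer = 6670 / 0.16, so 41687.5 mm.
Scan time per layer = 41687.5 / 6950 = 5.9982 s.
Per-layer time = 5.9982 + 4.1 = 10.0982 s.
Build time = 3963 × 10.0982 = 40019.1666 s = 11.12 hours.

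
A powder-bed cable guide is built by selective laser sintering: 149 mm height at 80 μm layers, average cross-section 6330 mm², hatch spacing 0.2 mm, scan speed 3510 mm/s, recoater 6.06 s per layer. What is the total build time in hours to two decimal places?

7.80 hours

Layers = ⌈149/0.08⌉ = 1863.
Per-layer scan distance = 6330 / 0.2, so 31650 mm.
Laser time per layer = 31650 / 3510 = 9.0171 s.
Time per layer: 9.0171 + 6.06 → 15.0771 s.
1863 layers × 15.0771 s/layer = 28088.6373 s, i.e. 7.80 hours.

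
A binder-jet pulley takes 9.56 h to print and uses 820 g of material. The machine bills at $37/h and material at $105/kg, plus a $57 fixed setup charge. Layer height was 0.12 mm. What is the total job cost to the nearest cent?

Machine-time cost: 37 × 9.56 → $353.72.
Feedstock cost = 105 × 820/1000 = $86.10.
Total = 353.72 + 86.10 + 57 = $496.82.

$496.82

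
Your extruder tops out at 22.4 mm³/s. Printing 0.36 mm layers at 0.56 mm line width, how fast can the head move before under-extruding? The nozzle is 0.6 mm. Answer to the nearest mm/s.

111 mm/s

A = 0.36 × 0.56, so 0.2016 mm².
Max speed = 22.4 / 0.2016 = 111.11 ≈ 111 mm/s.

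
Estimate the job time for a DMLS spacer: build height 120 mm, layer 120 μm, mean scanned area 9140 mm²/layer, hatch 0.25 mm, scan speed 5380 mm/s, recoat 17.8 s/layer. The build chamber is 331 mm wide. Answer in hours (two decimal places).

Number of layers: 120 / 0.12 → 1000 (rounded up).
Hatch length per layer = 9140 / 0.25 = 36560 mm.
Scan time per layer = 36560 / 5380, so 6.7955 s.
Per-layer time = 6.7955 + 17.8, so 24.5955 s.
Total: 1000 × 24.5955 s = 24595.5 s → 6.83 hours.

6.83 hours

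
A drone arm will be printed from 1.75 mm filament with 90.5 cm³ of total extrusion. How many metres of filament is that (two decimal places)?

Cross-section of 1.75 mm filament: π·(1.75/2)² = 2.4053 mm².
L = 90500 mm³ / 2.4053 mm² = 37625.24 mm, i.e. 37.63 m.

37.63 m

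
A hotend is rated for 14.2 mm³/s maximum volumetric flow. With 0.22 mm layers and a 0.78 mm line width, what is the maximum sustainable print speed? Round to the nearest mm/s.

83 mm/s

Bead cross-section = 0.22 × 0.78, so 0.1716 mm².
Max speed = 14.2 / 0.1716 = 82.75 ≈ 83 mm/s.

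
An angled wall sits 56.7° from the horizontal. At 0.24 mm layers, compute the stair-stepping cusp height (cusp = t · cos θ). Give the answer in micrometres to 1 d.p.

cos(56.7°) = 0.5490, so cusp = 0.24 × 0.5490 = 0.13176 mm → 131.8 μm.

131.8 μm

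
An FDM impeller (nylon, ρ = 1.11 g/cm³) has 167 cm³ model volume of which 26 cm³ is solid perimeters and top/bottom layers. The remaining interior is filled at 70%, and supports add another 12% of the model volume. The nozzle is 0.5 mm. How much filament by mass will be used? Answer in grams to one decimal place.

Interior volume = 167 − 26 = 141 cm³.
Deposited infill: 0.70 × 141 → 98.7 cm³.
Support: 0.12 × 167 → 20.04 cm³.
Total extruded = 26 + 98.7 + 20.04 = 144.74 cm³.
Mass: 144.74 × 1.11 → 160.6614 g.

160.7 g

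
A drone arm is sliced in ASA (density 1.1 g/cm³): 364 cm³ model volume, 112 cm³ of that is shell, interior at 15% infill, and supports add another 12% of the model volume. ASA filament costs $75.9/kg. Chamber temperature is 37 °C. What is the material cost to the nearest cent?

Interior volume = 364 − 112, so 252 cm³.
Deposited infill = 0.15 × 252 = 37.8 cm³.
Support = 0.12 × 364 = 43.68 cm³.
Total extruded: 112 + 37.8 + 43.68 → 193.48 cm³.
Mass = 193.48 × 1.1, so 212.828 g.
Cost = 212.828 g / 1000 × $75.9/kg = $16.15.

$16.15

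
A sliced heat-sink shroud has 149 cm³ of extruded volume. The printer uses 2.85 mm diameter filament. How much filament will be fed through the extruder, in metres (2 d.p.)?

A = π r² = π × 1.425² = 6.3794 mm².
Length = 149 cm³ / 6.3794 mm² = 149000 / 6.3794 = 23356.43 mm = 23.36 m.

23.36 m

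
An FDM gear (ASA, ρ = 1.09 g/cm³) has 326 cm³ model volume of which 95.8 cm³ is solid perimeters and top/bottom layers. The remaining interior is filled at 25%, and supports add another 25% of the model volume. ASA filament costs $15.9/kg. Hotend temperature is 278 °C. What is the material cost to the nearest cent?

$4.07

Interior volume: 326 − 95.8 → 230.2 cm³.
Deposited infill = 0.25 × 230.2, so 57.55 cm³.
Support: 0.25 × 326 → 81.5 cm³.
Total extruded = 95.8 + 57.55 + 81.5, so 234.85 cm³.
Mass = 234.85 × 1.09, so 255.9865 g.
Cost = 255.9865 g / 1000 × $15.9/kg = $4.07.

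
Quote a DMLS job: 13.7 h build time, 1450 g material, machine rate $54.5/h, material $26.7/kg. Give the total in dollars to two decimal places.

$785.37

Time charge = 54.5 × 13.7 = $746.65.
Feedstock cost = 26.7 × 1450/1000, so $38.715.
Total = 746.65 + 38.715 = 785.365 ≈ $785.37.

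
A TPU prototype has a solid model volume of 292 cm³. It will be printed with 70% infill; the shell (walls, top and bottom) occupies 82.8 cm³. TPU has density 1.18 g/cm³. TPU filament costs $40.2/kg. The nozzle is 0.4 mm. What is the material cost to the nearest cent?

Infill region = 292 − 82.8, so 209.2 cm³.
Infill volume = 0.70 × 209.2 = 146.44 cm³.
Deposited volume: 82.8 + 146.44 → 229.24 cm³.
Mass = 229.24 × 1.18, so 270.5032 g.
At $40.2/kg: 270.5032/1000 × 40.2 = $10.87.

$10.87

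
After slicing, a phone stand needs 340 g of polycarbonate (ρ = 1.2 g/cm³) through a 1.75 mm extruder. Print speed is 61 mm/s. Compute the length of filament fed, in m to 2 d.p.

117.80 m

Volume = 340 g / 1.2 g·cm⁻³ = 283.3333 cm³ = 283333.3 mm³.
A = π r² = π × 0.875² = 2.4053 mm².
L = V/A = 283333.3/2.4053 = 117795.41 mm → 117.80 m.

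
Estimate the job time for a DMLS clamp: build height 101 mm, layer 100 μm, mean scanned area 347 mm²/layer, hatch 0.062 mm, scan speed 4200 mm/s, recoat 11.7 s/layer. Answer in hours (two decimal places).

3.66 hours

Layers = ⌈101/0.1⌉ = 1010.
Per-layer scan distance = 347 / 0.062, so 5596.8 mm.
Scan time per layer = 5596.8 / 4200, so 1.3326 s.
Layer cycle: 1.3326 + 11.7 → 13.0326 s.
Build time = 1010 × 13.0326 = 13162.926 s = 3.66 hours.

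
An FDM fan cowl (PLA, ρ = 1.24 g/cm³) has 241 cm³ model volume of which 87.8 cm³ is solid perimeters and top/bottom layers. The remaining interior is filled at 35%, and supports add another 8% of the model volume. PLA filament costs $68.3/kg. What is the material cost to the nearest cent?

Infill region = 241 − 87.8, so 153.2 cm³.
Infill volume: 0.35 × 153.2 → 53.62 cm³.
Support = 0.08 × 241, so 19.28 cm³.
Total printed volume = 87.8 + 53.62 + 19.28, so 160.7 cm³.
Mass: 160.7 × 1.24 → 199.268 g.
At $68.3/kg: 199.268/1000 × 68.3 = $13.61.

$13.61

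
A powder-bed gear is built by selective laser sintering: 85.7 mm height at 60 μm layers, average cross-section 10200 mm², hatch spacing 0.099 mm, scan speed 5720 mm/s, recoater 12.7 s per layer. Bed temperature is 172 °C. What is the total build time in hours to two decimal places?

12.19 hours

Layer count = ceil(85.7 / 0.06) = 1429.
Hatch length per layer = 10200 / 0.099 = 103030.3 mm.
Scan time per layer = 103030.3 / 5720 = 18.0123 s.
Time per layer = 18.0123 + 12.7, so 30.7123 s.
Build time = 1429 × 30.7123 = 43887.8767 s = 12.19 hours.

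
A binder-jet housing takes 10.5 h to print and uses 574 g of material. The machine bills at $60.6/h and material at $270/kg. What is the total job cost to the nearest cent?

$791.28

Time charge: 60.6 × 10.5 → $636.30.
Material charge: 270 × 574/1000 → $154.98.
Job cost: 636.30 + 154.98 = $791.28.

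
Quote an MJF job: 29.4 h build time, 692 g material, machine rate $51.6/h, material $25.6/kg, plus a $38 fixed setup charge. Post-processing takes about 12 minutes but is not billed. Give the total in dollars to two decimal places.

Machine-time cost: 51.6 × 29.4 → $1517.04.
Material cost = 25.6 × 692/1000 = $17.7152.
Adding setup: 1517.04 + 17.7152 + 38 → 1572.7552 ≈ $1572.76.

$1572.76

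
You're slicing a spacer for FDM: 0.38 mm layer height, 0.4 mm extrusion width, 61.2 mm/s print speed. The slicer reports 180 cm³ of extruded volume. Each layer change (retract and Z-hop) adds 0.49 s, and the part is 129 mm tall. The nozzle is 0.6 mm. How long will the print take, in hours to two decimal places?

5.42 hours

Line area = 0.38 × 0.4, so 0.152 mm².
Toolpath length = 180 cm³ / 0.152 mm² = 180000 / 0.152 = 1184210.5 mm.
Print-move time = 1184210.5 / 61.2, so 19349.8 s.
Layer count = ceil(129 / 0.38) = 340.
Z-hop total = 340 × 0.49 = 166.6 s.
Total = 19349.8 + 166.6 = 19516.4 s = 5.42 hours.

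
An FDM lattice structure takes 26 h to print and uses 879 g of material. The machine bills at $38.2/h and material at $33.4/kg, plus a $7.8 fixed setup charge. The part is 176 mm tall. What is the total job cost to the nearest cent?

Machine cost: 38.2 × 26 → $993.20.
Feedstock cost: 33.4 × 879/1000 → $29.3586.
Total = 993.20 + 29.3586 + 7.8 = 1030.3586 ≈ $1030.36.

$1030.36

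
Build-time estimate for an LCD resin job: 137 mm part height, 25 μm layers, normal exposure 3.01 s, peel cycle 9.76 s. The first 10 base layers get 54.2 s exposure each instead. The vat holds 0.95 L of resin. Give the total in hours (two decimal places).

19.58 hours

Layers = ⌈137/0.025⌉ = 5480.
Burn-in layers: 10 × (54.2 + 9.76) → 639.6 s.
Normal layers = 5470 × (3.01 + 9.76), so 69851.9 s.
Sum: 639.6 + 69851.9 = 70491.5 s → 19.58 hours.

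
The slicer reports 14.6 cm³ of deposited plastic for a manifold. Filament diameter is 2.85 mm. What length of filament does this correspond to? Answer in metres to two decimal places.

Cross-section of 2.85 mm filament: π·(2.85/2)² = 6.3794 mm².
Length = 14.6 cm³ / 6.3794 mm² = 14600 / 6.3794 = 2288.62 mm = 2.29 m.

2.29 m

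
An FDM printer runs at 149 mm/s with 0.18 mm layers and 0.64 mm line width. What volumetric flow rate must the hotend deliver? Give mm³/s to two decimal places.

17.16

Bead cross-section = 0.18 × 0.64, so 0.1152 mm².
Q = v·A = 149 × 0.1152 = 17.16 mm³/s.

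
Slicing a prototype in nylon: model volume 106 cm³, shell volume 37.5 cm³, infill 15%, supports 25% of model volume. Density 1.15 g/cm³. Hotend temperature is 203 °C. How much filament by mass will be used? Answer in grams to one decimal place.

Interior volume = 106 − 37.5, so 68.5 cm³.
Infill deposited = 0.15 × 68.5, so 10.275 cm³.
Support = 0.25 × 106, so 26.5 cm³.
Deposited volume = 37.5 + 10.275 + 26.5, so 74.275 cm³.
Mass = 74.275 × 1.15, so 85.41625 g.

85.4 g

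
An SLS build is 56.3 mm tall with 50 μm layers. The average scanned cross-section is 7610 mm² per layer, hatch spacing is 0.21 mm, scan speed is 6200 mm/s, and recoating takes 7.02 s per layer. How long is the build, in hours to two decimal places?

Layers = ⌈56.3/0.05⌉ = 1126.
Per-layer scan distance = 7610 / 0.21, so 36238.1 mm.
Laser time per layer = 36238.1 / 6200 = 5.8449 s.
Per-layer time = 5.8449 + 7.02, so 12.8649 s.
Total: 1126 × 12.8649 s = 14485.8774 s → 4.02 hours.

4.02 hours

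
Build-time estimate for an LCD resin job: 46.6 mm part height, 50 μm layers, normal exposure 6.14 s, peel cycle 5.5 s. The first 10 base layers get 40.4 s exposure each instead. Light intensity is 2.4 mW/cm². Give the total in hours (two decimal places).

Layer count = ceil(46.6 / 0.05) = 932.
Bottom layers = 10 × (40.4 + 5.5), so 459 s.
Regular layers: 922 × (6.14 + 5.5) → 10732.08 s.
Sum: 459 + 10732.08 = 11191.08 s → 3.11 hours.

3.11 hours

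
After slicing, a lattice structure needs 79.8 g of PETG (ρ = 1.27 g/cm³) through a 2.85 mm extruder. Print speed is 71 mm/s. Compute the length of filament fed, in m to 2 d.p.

Extruded volume: 79.8/1.27 = 62.8346 cm³ (62834.6 mm³).
Filament cross-section = π × (2.85/2)² = 6.3794 mm².
Length = 62834.6 / 6.3794 = 9849.61 mm = 9.85 m.

9.85 m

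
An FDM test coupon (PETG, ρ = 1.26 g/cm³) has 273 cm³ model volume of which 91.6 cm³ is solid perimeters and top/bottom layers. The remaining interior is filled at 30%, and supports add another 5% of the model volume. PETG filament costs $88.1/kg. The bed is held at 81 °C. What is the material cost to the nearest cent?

Volume inside the shell = 273 − 91.6 = 181.4 cm³.
Deposited infill: 0.30 × 181.4 → 54.42 cm³.
Support = 0.05 × 273 = 13.65 cm³.
Deposited volume = 91.6 + 54.42 + 13.65 = 159.67 cm³.
Mass = 159.67 × 1.26 = 201.1842 g.
At $88.1/kg: 201.1842/1000 × 88.1 = $17.72.

$17.72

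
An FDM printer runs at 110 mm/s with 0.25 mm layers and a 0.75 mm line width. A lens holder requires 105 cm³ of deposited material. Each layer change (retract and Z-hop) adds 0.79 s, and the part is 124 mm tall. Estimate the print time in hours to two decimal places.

1.52 hours

Line area: 0.25 × 0.75 → 0.1875 mm².
Path length: 105000 mm³ / 0.1875 mm² → 560000 mm.
Time extruding = 560000 / 110 = 5090.9 s.
Number of layers: 124 / 0.25 → 496 (rounded up).
Z-hop total = 496 × 0.79 = 391.84 s.
Altogether 5090.9 + 391.84 = 5482.74 s, i.e. 1.52 hours.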